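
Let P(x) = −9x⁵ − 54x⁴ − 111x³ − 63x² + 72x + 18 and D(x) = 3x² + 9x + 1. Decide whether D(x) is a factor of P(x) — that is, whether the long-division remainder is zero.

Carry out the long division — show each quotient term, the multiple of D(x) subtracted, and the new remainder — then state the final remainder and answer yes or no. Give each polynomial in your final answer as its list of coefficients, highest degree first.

Step 1: lead(−9x⁵ − 54x⁴ − 111x³ − 63x² + 72x + 18) ÷ lead(D) = −9x⁵ ÷ 3x² = −3x³. Subtract (−3x³)·D = −9x⁵ − 27x⁴ − 3x³. Remainder: −27x⁴ − 108x³ − 63x² + 72x + 18.
Step 2: lead(−27x⁴ − 108x³ − 63x² + 72x + 18) ÷ lead(D) = −27x⁴ ÷ 3x² = −9x². Subtract (−9x²)·D = −27x⁴ − 81x³ − 9x². Remainder: −27x³ − 54x² + 72x + 18.
Step 3: lead(−27x³ − 54x² + 72x + 18) ÷ lead(D) = −27x³ ÷ 3x² = −9x. Subtract (−9x)·D = −27x³ − 81x² − 9x. Remainder: 27x² + 81x + 18.
Step 4: lead(27x² + 81x + 18) ÷ lead(D) = 27x² ÷ 3x² = 9. Subtract (9)·D = 27x² + 81x + 9. Remainder: 9.

R = [9], so D(x) is not a factor of P(x). no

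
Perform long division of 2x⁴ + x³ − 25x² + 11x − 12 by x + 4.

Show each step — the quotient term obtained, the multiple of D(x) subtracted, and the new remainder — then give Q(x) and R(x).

Step 1: lead(2x⁴ + x³ − 25x² + 11x − 12) ÷ lead(D) = 2x⁴ ÷ x = 2x³. Subtract (2x³)·D = 2x⁴ + 8x³. Remainder: −7x³ − 25x² + 11x − 12.
Step 2: lead(−7x³ − 25x² + 11x − 12) ÷ lead(D) = −7x³ ÷ x = −7x². Subtract (−7x²)·D = −7x³ − 28x². Remainder: 3x² + 11x − 12.
Step 3: lead(3x² + 11x − 12) ÷ lead(D) = 3x² ÷ x = 3x. Subtract (3x)·D = 3x² + 12x. Remainder: −x − 12.
Step 4: lead(−x − 12) ÷ lead(D) = −x ÷ x = −1. Subtract (−1)·D = −x − 4. Remainder: −8.

Q(x) = 2x³ − 7x² + 3x − 1; R(x) = −8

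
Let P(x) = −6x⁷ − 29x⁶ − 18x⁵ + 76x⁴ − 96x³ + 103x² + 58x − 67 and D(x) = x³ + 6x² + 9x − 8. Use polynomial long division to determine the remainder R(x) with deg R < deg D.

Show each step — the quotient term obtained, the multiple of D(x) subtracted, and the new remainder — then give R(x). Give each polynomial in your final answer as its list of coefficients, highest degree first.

R = [-2, -6, -3]

Step 1: lead(−6x⁷ − 29x⁶ − 18x⁵ + 76x⁴ − 96x³ + 103x² + 58x − 67) ÷ lead(D) = −6x⁷ ÷ x³ = −6x⁴. Subtract (−6x⁴)·D = −6x⁷ − 36x⁶ − 54x⁵ + 48x⁴. Remainder: 7x⁶ + 36x⁵ + 28x⁴ − 96x³ + 103x² + 58x − 67.
Step 2: lead(7x⁶ + 36x⁵ + 28x⁴ − 96x³ + 103x² + 58x − 67) ÷ lead(D) = 7x⁶ ÷ x³ = 7x³. Subtract (7x³)·D = 7x⁶ + 42x⁵ + 63x⁴ − 56x³. Remainder: −6x⁵ − 35x⁴ − 40x³ + 103x² + 58x − 67.
Step 3: lead(−6x⁵ − 35x⁴ − 40x³ + 103x² + 58x − 67) ÷ lead(D) = −6x⁵ ÷ x³ = −6x². Subtract (−6x²)·D = −6x⁵ − 36x⁴ − 54x³ + 48x². Remainder: x⁴ + 14x³ + 55x² + 58x − 67.
Step 4: lead(x⁴ + 14x³ + 55x² + 58x − 67) ÷ lead(D) = x⁴ ÷ x³ = x. Subtract (x)·D = x⁴ + 6x³ + 9x² − 8x. Remainder: 8x³ + 46x² + 66x − 67.
Step 5: lead(8x³ + 46x² + 66x − 67) ÷ lead(D) = 8x³ ÷ x³ = 8. Subtract (8)·D = 8x³ + 48x² + 72x − 64. Remainder: −2x² − 6x − 3.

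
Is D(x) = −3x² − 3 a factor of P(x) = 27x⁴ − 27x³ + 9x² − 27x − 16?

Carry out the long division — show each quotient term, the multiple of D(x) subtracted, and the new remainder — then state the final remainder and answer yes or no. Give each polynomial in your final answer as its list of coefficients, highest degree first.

R = [2], so D(x) is not a factor of P(x). no

Step 1: lead(27x⁴ − 27x³ + 9x² − 27x − 16) ÷ lead(D) = 27x⁴ ÷ −3x² = −9x². Subtract (−9x²)·D = 27x⁴ + 27x². Remainder: −27x³ − 18x² − 27x − 16.
Step 2: lead(−27x³ − 18x² − 27x − 16) ÷ lead(D) = −27x³ ÷ −3x² = 9x. Subtract (9x)·D = −27x³ − 27x. Remainder: −18x² − 16.
Step 3: lead(−18x² − 16) ÷ lead(D) = −18x² ÷ −3x² = 6. Subtract (6)·D = −18x² − 18. Remainder: 2.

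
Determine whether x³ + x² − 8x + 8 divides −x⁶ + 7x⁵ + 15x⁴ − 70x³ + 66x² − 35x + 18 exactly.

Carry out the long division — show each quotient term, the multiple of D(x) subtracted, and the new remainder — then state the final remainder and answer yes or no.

Step 1: lead(−x⁶ + 7x⁵ + 15x⁴ − 70x³ + 66x² − 35x + 18) ÷ lead(D) = −x⁶ ÷ x³ = −x³. Subtract (−x³)·D = −x⁶ − x⁵ + 8x⁴ − 8x³. Remainder: 8x⁵ + 7x⁴ − 62x³ + 66x² − 35x + 18.
Step 2: lead(8x⁵ + 7x⁴ − 62x³ + 66x² − 35x + 18) ÷ lead(D) = 8x⁵ ÷ x³ = 8x². Subtract (8x²)·D = 8x⁵ + 8x⁴ − 64x³ + 64x². Remainder: −x⁴ + 2x³ + 2x² − 35x + 18.
Step 3: lead(−x⁴ + 2x³ + 2x² − 35x + 18) ÷ lead(D) = −x⁴ ÷ x³ = −x. Subtract (−x)·D = −x⁴ − x³ + 8x² − 8x. Remainder: 3x³ − 6x² − 27x + 18.
Step 4: lead(3x³ − 6x² − 27x + 18) ÷ lead(D) = 3x³ ÷ x³ = 3. Subtract (3)·D = 3x³ + 3x² − 24x + 24. Remainder: −9x² − 3x − 6.

R(x) = −9x² − 3x − 6, so D(x) is not a factor of P(x). no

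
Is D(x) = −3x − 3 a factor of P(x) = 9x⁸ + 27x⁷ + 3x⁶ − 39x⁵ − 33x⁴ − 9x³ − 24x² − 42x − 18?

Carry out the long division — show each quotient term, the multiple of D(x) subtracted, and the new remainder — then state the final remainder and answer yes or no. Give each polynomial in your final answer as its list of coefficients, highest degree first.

Step 1: lead(9x⁸ + 27x⁷ + 3x⁶ − 39x⁵ − 33x⁴ − 9x³ − 24x² − 42x − 18) ÷ lead(D) = 9x⁸ ÷ −3x = −3x⁷. Subtract (−3x⁷)·D = 9x⁸ + 9x⁷. Remainder: 18x⁷ + 3x⁶ − 39x⁵ − 33x⁴ − 9x³ − 24x² − 42x − 18.
Step 2: lead(18x⁷ + 3x⁶ − 39x⁵ − 33x⁴ − 9x³ − 24x² − 42x − 18) ÷ lead(D) = 18x⁷ ÷ −3x = −6x⁶. Subtract (−6x⁶)·D = 18x⁷ + 18x⁶. Remainder: −15x⁶ − 39x⁵ − 33x⁴ − 9x³ − 24x² − 42x − 18.
Step 3: lead(−15x⁶ − 39x⁵ − 33x⁴ − 9x³ − 24x² − 42x − 18) ÷ lead(D) = −15x⁶ ÷ −3x = 5x⁵. Subtract (5x⁵)·D = −15x⁶ − 15x⁵. Remainder: −24x⁵ − 33x⁴ − 9x³ − 24x² − 42x − 18.
Step 4: lead(−24x⁵ − 33x⁴ − 9x³ − 24x² − 42x − 18) ÷ lead(D) = −24x⁵ ÷ −3x = 8x⁴. Subtract (8x⁴)·D = −24x⁵ − 24x⁴. Remainder: −9x⁴ − 9x³ − 24x² − 42x − 18.
Step 5: lead(−9x⁴ − 9x³ − 24x² − 42x − 18) ÷ lead(D) = −9x⁴ ÷ −3x = 3x³. Subtract (3x³)·D = −9x⁴ − 9x³. Remainder: −24x² − 42x − 18.
Step 6: lead(−24x² − 42x − 18) ÷ lead(D) = −24x² ÷ −3x = 8x. Subtract (8x)·D = −24x² − 24x. Remainder: −18x − 18.
Step 7: lead(−18x − 18) ÷ lead(D) = −18x ÷ −3x = 6. Subtract (6)·D = −18x − 18. Remainder: 0.

R = [0], so D(x) is a factor of P(x). yes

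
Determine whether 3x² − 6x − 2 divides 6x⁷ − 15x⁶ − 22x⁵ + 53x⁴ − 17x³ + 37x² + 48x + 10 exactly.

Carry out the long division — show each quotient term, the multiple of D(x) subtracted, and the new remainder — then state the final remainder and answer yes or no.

R(x) = 0, so D(x) is a factor of P(x). yes

Step 1: lead(6x⁷ − 15x⁶ − 22x⁵ + 53x⁴ − 17x³ + 37x² + 48x + 10) ÷ lead(D) = 6x⁷ ÷ 3x² = 2x⁵. Subtract (2x⁵)·D = 6x⁷ − 12x⁶ − 4x⁵. Remainder: −3x⁶ − 18x⁵ + 53x⁴ − 17x³ + 37x² + 48x + 10.
Step 2: lead(−3x⁶ − 18x⁵ + 53x⁴ − 17x³ + 37x² + 48x + 10) ÷ lead(D) = −3x⁶ ÷ 3x² = −x⁴. Subtract (−x⁴)·D = −3x⁶ + 6x⁵ + 2x⁴. Remainder: −24x⁵ + 51x⁴ − 17x³ + 37x² + 48x + 10.
Step 3: lead(−24x⁵ + 51x⁴ − 17x³ + 37x² + 48x + 10) ÷ lead(D) = −24x⁵ ÷ 3x² = −8x³. Subtract (−8x³)·D = −24x⁵ + 48x⁴ + 16x³. Remainder: 3x⁴ − 33x³ + 37x² + 48x + 10.
Step 4: lead(3x⁴ − 33x³ + 37x² + 48x + 10) ÷ lead(D) = 3x⁴ ÷ 3x² = x². Subtract (x²)·D = 3x⁴ − 6x³ − 2x². Remainder: −27x³ + 39x² + 48x + 10.
Step 5: lead(−27x³ + 39x² + 48x + 10) ÷ lead(D) = −27x³ ÷ 3x² = −9x. Subtract (−9x)·D = −27x³ + 54x² + 18x. Remainder: −15x² + 30x + 10.
Step 6: lead(−15x² + 30x + 10) ÷ lead(D) = −15x² ÷ 3x² = −5. Subtract (−5)·D = −15x² + 30x + 10. Remainder: 0.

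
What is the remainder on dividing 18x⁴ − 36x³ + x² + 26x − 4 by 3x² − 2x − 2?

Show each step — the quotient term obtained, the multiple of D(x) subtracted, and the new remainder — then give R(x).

R(x) = 8x − 6

Step 1: lead(18x⁴ − 36x³ + x² + 26x − 4) ÷ lead(D) = 18x⁴ ÷ 3x² = 6x². Subtract (6x²)·D = 18x⁴ − 12x³ − 12x². Remainder: −24x³ + 13x² + 26x − 4.
Step 2: lead(−24x³ + 13x² + 26x − 4) ÷ lead(D) = −24x³ ÷ 3x² = −8x. Subtract (−8x)·D = −24x³ + 16x² + 16x. Remainder: −3x² + 10x − 4.
Step 3: lead(−3x² + 10x − 4) ÷ lead(D) = −3x² ÷ 3x² = −1. Subtract (−1)·D = −3x² + 2x + 2. Remainder: 8x − 6.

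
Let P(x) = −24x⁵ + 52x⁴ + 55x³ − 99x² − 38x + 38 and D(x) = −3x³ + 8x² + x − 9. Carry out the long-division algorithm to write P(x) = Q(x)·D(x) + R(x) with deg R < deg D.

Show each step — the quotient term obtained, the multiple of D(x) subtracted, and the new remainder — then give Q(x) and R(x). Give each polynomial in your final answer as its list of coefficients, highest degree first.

Q = [8, 4, -5]; R = [9, 3, -7]

Step 1: lead(−24x⁵ + 52x⁴ + 55x³ − 99x² − 38x + 38) ÷ lead(D) = −24x⁵ ÷ −3x³ = 8x². Subtract (8x²)·D = −24x⁵ + 64x⁴ + 8x³ − 72x². Remainder: −12x⁴ + 47x³ − 27x² − 38x + 38.
Step 2: lead(−12x⁴ + 47x³ − 27x² − 38x + 38) ÷ lead(D) = −12x⁴ ÷ −3x³ = 4x. Subtract (4x)·D = −12x⁴ + 32x³ + 4x² − 36x. Remainder: 15x³ − 31x² − 2x + 38.
Step 3: lead(15x³ − 31x² − 2x + 38) ÷ lead(D) = 15x³ ÷ −3x³ = −5. Subtract (−5)·D = 15x³ − 40x² − 5x + 45. Remainder: 9x² + 3x − 7.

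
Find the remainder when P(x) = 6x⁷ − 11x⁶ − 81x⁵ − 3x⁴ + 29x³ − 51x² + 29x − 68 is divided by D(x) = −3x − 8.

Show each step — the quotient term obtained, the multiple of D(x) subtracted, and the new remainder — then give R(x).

R(x) = 4

Step 1: lead(6x⁷ − 11x⁶ − 81x⁵ − 3x⁴ + 29x³ − 51x² + 29x − 68) ÷ lead(D) = 6x⁷ ÷ −3x = −2x⁶. Subtract (−2x⁶)·D = 6x⁷ + 16x⁶. Remainder: −27x⁶ − 81x⁵ − 3x⁴ + 29x³ − 51x² + 29x − 68.
Step 2: lead(−27x⁶ − 81x⁵ − 3x⁴ + 29x³ − 51x² + 29x − 68) ÷ lead(D) = −27x⁶ ÷ −3x = 9x⁵. Subtract (9x⁵)·D = −27x⁶ − 72x⁵. Remainder: −9x⁵ − 3x⁴ + 29x³ − 51x² + 29x − 68.
Step 3: lead(−9x⁵ − 3x⁴ + 29x³ − 51x² + 29x − 68) ÷ lead(D) = −9x⁵ ÷ −3x = 3x⁴. Subtract (3x⁴)·D = −9x⁵ − 24x⁴. Remainder: 21x⁴ + 29x³ − 51x² + 29x − 68.
Step 4: lead(21x⁴ + 29x³ − 51x² + 29x − 68) ÷ lead(D) = 21x⁴ ÷ −3x = −7x³. Subtract (−7x³)·D = 21x⁴ + 56x³. Remainder: −27x³ − 51x² + 29x − 68.
Step 5: lead(−27x³ − 51x² + 29x − 68) ÷ lead(D) = −27x³ ÷ −3x = 9x². Subtract (9x²)·D = −27x³ − 72x². Remainder: 21x² + 29x − 68.
Step 6: lead(21x² + 29x − 68) ÷ lead(D) = 21x² ÷ −3x = −7x. Subtract (−7x)·D = 21x² + 56x. Remainder: −27x − 68.
Step 7: lead(−27x − 68) ÷ lead(D) = −27x ÷ −3x = 9. Subtract (9)·D = −27x − 72. Remainder: 4.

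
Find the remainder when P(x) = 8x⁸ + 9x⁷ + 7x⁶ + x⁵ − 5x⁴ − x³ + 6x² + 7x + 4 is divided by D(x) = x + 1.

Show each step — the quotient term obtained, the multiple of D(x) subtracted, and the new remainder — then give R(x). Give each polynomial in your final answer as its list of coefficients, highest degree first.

Step 1: lead(8x⁸ + 9x⁷ + 7x⁶ + x⁵ − 5x⁴ − x³ + 6x² + 7x + 4) ÷ lead(D) = 8x⁸ ÷ x = 8x⁷. Subtract (8x⁷)·D = 8x⁸ + 8x⁷. Remainder: x⁷ + 7x⁶ + x⁵ − 5x⁴ − x³ + 6x² + 7x + 4.
Step 2: lead(x⁷ + 7x⁶ + x⁵ − 5x⁴ − x³ + 6x² + 7x + 4) ÷ lead(D) = x⁷ ÷ x = x⁶. Subtract (x⁶)·D = x⁷ + x⁶. Remainder: 6x⁶ + x⁵ − 5x⁴ − x³ + 6x² + 7x + 4.
Step 3: lead(6x⁶ + x⁵ − 5x⁴ − x³ + 6x² + 7x + 4) ÷ lead(D) = 6x⁶ ÷ x = 6x⁵. Subtract (6x⁵)·D = 6x⁶ + 6x⁵. Remainder: −5x⁵ − 5x⁴ − x³ + 6x² + 7x + 4.
Step 4: lead(−5x⁵ − 5x⁴ − x³ + 6x² + 7x + 4) ÷ lead(D) = −5x⁵ ÷ x = −5x⁴. Subtract (−5x⁴)·D = −5x⁵ − 5x⁴. Remainder: −x³ + 6x² + 7x + 4.
Step 5: lead(−x³ + 6x² + 7x + 4) ÷ lead(D) = −x³ ÷ x = −x². Subtract (−x²)·D = −x³ − x². Remainder: 7x² + 7x + 4.
Step 6: lead(7x² + 7x + 4) ÷ lead(D) = 7x² ÷ x = 7x. Subtract (7x)·D = 7x² + 7x. Remainder: 4.

R = [4]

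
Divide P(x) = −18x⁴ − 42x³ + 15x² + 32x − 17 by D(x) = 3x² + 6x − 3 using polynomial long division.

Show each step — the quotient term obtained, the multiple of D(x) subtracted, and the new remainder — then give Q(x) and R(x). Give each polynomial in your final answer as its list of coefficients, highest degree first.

Step 1: lead(−18x⁴ − 42x³ + 15x² + 32x − 17) ÷ lead(D) = −18x⁴ ÷ 3x² = −6x². Subtract (−6x²)·D = −18x⁴ − 36x³ + 18x². Remainder: −6x³ − 3x² + 32x − 17.
Step 2: lead(−6x³ − 3x² + 32x − 17) ÷ lead(D) = −6x³ ÷ 3x² = −2x. Subtract (−2x)·D = −6x³ − 12x² + 6x. Remainder: 9x² + 26x − 17.
Step 3: lead(9x² + 26x − 17) ÷ lead(D) = 9x² ÷ 3x² = 3. Subtract (3)·D = 9x² + 18x − 9. Remainder: 8x − 8.

Q = [-6, -2, 3]; R = [8, -8]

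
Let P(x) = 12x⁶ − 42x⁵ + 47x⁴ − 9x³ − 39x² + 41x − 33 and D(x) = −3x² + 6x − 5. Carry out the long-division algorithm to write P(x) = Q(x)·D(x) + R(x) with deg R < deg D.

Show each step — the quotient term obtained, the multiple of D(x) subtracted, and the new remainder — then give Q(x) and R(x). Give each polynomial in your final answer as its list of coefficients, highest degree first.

Q = [-4, 6, 3, -1, 6]; R = [-3]

Step 1: lead(12x⁶ − 42x⁵ + 47x⁴ − 9x³ − 39x² + 41x − 33) ÷ lead(D) = 12x⁶ ÷ −3x² = −4x⁴. Subtract (−4x⁴)·D = 12x⁶ − 24x⁵ + 20x⁴. Remainder: −18x⁵ + 27x⁴ − 9x³ − 39x² + 41x − 33.
Step 2: lead(−18x⁵ + 27x⁴ − 9x³ − 39x² + 41x − 33) ÷ lead(D) = −18x⁵ ÷ −3x² = 6x³. Subtract (6x³)·D = −18x⁵ + 36x⁴ − 30x³. Remainder: −9x⁴ + 21x³ − 39x² + 41x − 33.
Step 3: lead(−9x⁴ + 21x³ − 39x² + 41x − 33) ÷ lead(D) = −9x⁴ ÷ −3x² = 3x². Subtract (3x²)·D = −9x⁴ + 18x³ − 15x². Remainder: 3x³ − 24x² + 41x − 33.
Step 4: lead(3x³ − 24x² + 41x − 33) ÷ lead(D) = 3x³ ÷ −3x² = −x. Subtract (−x)·D = 3x³ − 6x² + 5x. Remainder: −18x² + 36x − 33.
Step 5: lead(−18x² + 36x − 33) ÷ lead(D) = −18x² ÷ −3x² = 6. Subtract (6)·D = −18x² + 36x − 30. Remainder: −3.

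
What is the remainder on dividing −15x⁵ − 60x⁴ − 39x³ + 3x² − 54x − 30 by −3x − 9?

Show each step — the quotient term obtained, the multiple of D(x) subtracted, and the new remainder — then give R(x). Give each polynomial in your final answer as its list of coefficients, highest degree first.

Step 1: lead(−15x⁵ − 60x⁴ − 39x³ + 3x² − 54x − 30) ÷ lead(D) = −15x⁵ ÷ −3x = 5x⁴. Subtract (5x⁴)·D = −15x⁵ − 45x⁴. Remainder: −15x⁴ − 39x³ + 3x² − 54x − 30.
Step 2: lead(−15x⁴ − 39x³ + 3x² − 54x − 30) ÷ lead(D) = −15x⁴ ÷ −3x = 5x³. Subtract (5x³)·D = −15x⁴ − 45x³. Remainder: 6x³ + 3x² − 54x − 30.
Step 3: lead(6x³ + 3x² − 54x − 30) ÷ lead(D) = 6x³ ÷ −3x = −2x². Subtract (−2x²)·D = 6x³ + 18x². Remainder: −15x² − 54x − 30.
Step 4: lead(−15x² − 54x − 30) ÷ lead(D) = −15x² ÷ −3x = 5x. Subtract (5x)·D = −15x² − 45x. Remainder: −9x − 30.
Step 5: lead(−9x − 30) ÷ lead(D) = −9x ÷ −3x = 3. Subtract (3)·D = −9x − 27. Remainder: −3.

R = [-3]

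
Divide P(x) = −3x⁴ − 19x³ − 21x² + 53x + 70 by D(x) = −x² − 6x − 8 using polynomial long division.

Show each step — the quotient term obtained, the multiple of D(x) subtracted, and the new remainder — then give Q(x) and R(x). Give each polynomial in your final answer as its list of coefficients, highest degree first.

Q = [3, 1, -9]; R = [7, -2]

Step 1: lead(−3x⁴ − 19x³ − 21x² + 53x + 70) ÷ lead(D) = −3x⁴ ÷ −x² = 3x². Subtract (3x²)·D = −3x⁴ − 18x³ − 24x². Remainder: −x³ + 3x² + 53x + 70.
Step 2: lead(−x³ + 3x² + 53x + 70) ÷ lead(D) = −x³ ÷ −x² = x. Subtract (x)·D = −x³ − 6x² − 8x. Remainder: 9x² + 61x + 70.
Step 3: lead(9x² + 61x + 70) ÷ lead(D) = 9x² ÷ −x² = −9. Subtract (−9)·D = 9x² + 54x + 72. Remainder: 7x − 2.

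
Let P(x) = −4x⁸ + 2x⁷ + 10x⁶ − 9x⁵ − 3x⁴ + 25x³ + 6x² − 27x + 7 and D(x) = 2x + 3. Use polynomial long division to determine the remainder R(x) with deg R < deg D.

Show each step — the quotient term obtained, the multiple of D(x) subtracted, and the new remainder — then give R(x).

Step 1: lead(−4x⁸ + 2x⁷ + 10x⁶ − 9x⁵ − 3x⁴ + 25x³ + 6x² − 27x + 7) ÷ lead(D) = −4x⁸ ÷ 2x = −2x⁷. Subtract (−2x⁷)·D = −4x⁸ − 6x⁷. Remainder: 8x⁷ + 10x⁶ − 9x⁵ − 3x⁴ + 25x³ + 6x² − 27x + 7.
Step 2: lead(8x⁷ + 10x⁶ − 9x⁵ − 3x⁴ + 25x³ + 6x² − 27x + 7) ÷ lead(D) = 8x⁷ ÷ 2x = 4x⁶. Subtract (4x⁶)·D = 8x⁷ + 12x⁶. Remainder: −2x⁶ − 9x⁵ − 3x⁴ + 25x³ + 6x² − 27x + 7.
Step 3: lead(−2x⁶ − 9x⁵ − 3x⁴ + 25x³ + 6x² − 27x + 7) ÷ lead(D) = −2x⁶ ÷ 2x = −x⁵. Subtract (−x⁵)·D = −2x⁶ − 3x⁵. Remainder: −6x⁵ − 3x⁴ + 25x³ + 6x² − 27x + 7.
Step 4: lead(−6x⁵ − 3x⁴ + 25x³ + 6x² − 27x + 7) ÷ lead(D) = −6x⁵ ÷ 2x = −3x⁴. Subtract (−3x⁴)·D = −6x⁵ − 9x⁴. Remainder: 6x⁴ + 25x³ + 6x² − 27x + 7.
Step 5: lead(6x⁴ + 25x³ + 6x² − 27x + 7) ÷ lead(D) = 6x⁴ ÷ 2x = 3x³. Subtract (3x³)·D = 6x⁴ + 9x³. Remainder: 16x³ + 6x² − 27x + 7.
Step 6: lead(16x³ + 6x² − 27x + 7) ÷ lead(D) = 16x³ ÷ 2x = 8x². Subtract (8x²)·D = 16x³ + 24x². Remainder: −18x² − 27x + 7.
Step 7: lead(−18x² − 27x + 7) ÷ lead(D) = −18x² ÷ 2x = −9x. Subtract (−9x)·D = −18x² − 27x. Remainder: 7.

R(x) = 7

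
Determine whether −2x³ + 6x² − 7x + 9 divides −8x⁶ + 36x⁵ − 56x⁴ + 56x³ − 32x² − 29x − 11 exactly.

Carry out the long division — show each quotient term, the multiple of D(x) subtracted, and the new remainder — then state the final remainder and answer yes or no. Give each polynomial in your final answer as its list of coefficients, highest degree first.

Step 1: lead(−8x⁶ + 36x⁵ − 56x⁴ + 56x³ − 32x² − 29x − 11) ÷ lead(D) = −8x⁶ ÷ −2x³ = 4x³. Subtract (4x³)·D = −8x⁶ + 24x⁵ − 28x⁴ + 36x³. Remainder: 12x⁵ − 28x⁴ + 20x³ − 32x² − 29x − 11.
Step 2: lead(12x⁵ − 28x⁴ + 20x³ − 32x² − 29x − 11) ÷ lead(D) = 12x⁵ ÷ −2x³ = −6x². Subtract (−6x²)·D = 12x⁵ − 36x⁴ + 42x³ − 54x². Remainder: 8x⁴ − 22x³ + 22x² − 29x − 11.
Step 3: lead(8x⁴ − 22x³ + 22x² − 29x − 11) ÷ lead(D) = 8x⁴ ÷ −2x³ = −4x. Subtract (−4x)·D = 8x⁴ − 24x³ + 28x² − 36x. Remainder: 2x³ − 6x² + 7x − 11.
Step 4: lead(2x³ − 6x² + 7x − 11) ÷ lead(D) = 2x³ ÷ −2x³ = −1. Subtract (−1)·D = 2x³ − 6x² + 7x − 9. Remainder: −2.

R = [-2], so D(x) is not a factor of P(x). no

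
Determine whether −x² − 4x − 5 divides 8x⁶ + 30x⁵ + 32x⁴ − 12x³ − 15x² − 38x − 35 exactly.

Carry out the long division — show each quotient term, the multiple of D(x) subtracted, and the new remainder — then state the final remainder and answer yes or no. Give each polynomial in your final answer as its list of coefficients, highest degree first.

Step 1: lead(8x⁶ + 30x⁵ + 32x⁴ − 12x³ − 15x² − 38x − 35) ÷ lead(D) = 8x⁶ ÷ −x² = −8x⁴. Subtract (−8x⁴)·D = 8x⁶ + 32x⁵ + 40x⁴. Remainder: −2x⁵ − 8x⁴ − 12x³ − 15x² − 38x − 35.
Step 2: lead(−2x⁵ − 8x⁴ − 12x³ − 15x² − 38x − 35) ÷ lead(D) = −2x⁵ ÷ −x² = 2x³. Subtract (2x³)·D = −2x⁵ − 8x⁴ − 10x³. Remainder: −2x³ − 15x² − 38x − 35.
Step 3: lead(−2x³ − 15x² − 38x − 35) ÷ lead(D) = −2x³ ÷ −x² = 2x. Subtract (2x)·D = −2x³ − 8x² − 10x. Remainder: −7x² − 28x − 35.
Step 4: lead(−7x² − 28x − 35) ÷ lead(D) = −7x² ÷ −x² = 7. Subtract (7)·D = −7x² − 28x − 35. Remainder: 0.

R = [0], so D(x) is a factor of P(x). yes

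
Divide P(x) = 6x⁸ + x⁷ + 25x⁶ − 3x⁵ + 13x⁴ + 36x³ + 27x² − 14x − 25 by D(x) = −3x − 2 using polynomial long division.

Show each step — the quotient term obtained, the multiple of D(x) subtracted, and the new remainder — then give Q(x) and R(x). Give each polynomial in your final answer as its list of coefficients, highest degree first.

Q = [-2, 1, -9, 7, -9, -6, -5, 8]; R = [-9]

Step 1: lead(6x⁸ + x⁷ + 25x⁶ − 3x⁵ + 13x⁴ + 36x³ + 27x² − 14x − 25) ÷ lead(D) = 6x⁸ ÷ −3x = −2x⁷. Subtract (−2x⁷)·D = 6x⁸ + 4x⁷. Remainder: −3x⁷ + 25x⁶ − 3x⁵ + 13x⁴ + 36x³ + 27x² − 14x − 25.
Step 2: lead(−3x⁷ + 25x⁶ − 3x⁵ + 13x⁴ + 36x³ + 27x² − 14x − 25) ÷ lead(D) = −3x⁷ ÷ −3x = x⁶. Subtract (x⁶)·D = −3x⁷ − 2x⁶. Remainder: 27x⁶ − 3x⁵ + 13x⁴ + 36x³ + 27x² − 14x − 25.
Step 3: lead(27x⁶ − 3x⁵ + 13x⁴ + 36x³ + 27x² − 14x − 25) ÷ lead(D) = 27x⁶ ÷ −3x = −9x⁵. Subtract (−9x⁵)·D = 27x⁶ + 18x⁵. Remainder: −21x⁵ + 13x⁴ + 36x³ + 27x² − 14x − 25.
Step 4: lead(−21x⁵ + 13x⁴ + 36x³ + 27x² − 14x − 25) ÷ lead(D) = −21x⁵ ÷ −3x = 7x⁴. Subtract (7x⁴)·D = −21x⁵ − 14x⁴. Remainder: 27x⁴ + 36x³ + 27x² − 14x − 25.
Step 5: lead(27x⁴ + 36x³ + 27x² − 14x − 25) ÷ lead(D) = 27x⁴ ÷ −3x = −9x³. Subtract (−9x³)·D = 27x⁴ + 18x³. Remainder: 18x³ + 27x² − 14x − 25.
Step 6: lead(18x³ + 27x² − 14x − 25) ÷ lead(D) = 18x³ ÷ −3x = −6x². Subtract (−6x²)·D = 18x³ + 12x². Remainder: 15x² − 14x − 25.
Step 7: lead(15x² − 14x − 25) ÷ lead(D) = 15x² ÷ −3x = −5x. Subtract (−5x)·D = 15x² + 10x. Remainder: −24x − 25.
Step 8: lead(−24x − 25) ÷ lead(D) = −24x ÷ −3x = 8. Subtract (8)·D = −24x − 16. Remainder: −9.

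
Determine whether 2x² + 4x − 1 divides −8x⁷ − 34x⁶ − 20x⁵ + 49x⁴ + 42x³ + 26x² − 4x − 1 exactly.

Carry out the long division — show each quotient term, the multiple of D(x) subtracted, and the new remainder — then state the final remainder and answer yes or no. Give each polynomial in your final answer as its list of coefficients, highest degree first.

R = [0], so D(x) is a factor of P(x). yes

Step 1: lead(−8x⁷ − 34x⁶ − 20x⁵ + 49x⁴ + 42x³ + 26x² − 4x − 1) ÷ lead(D) = −8x⁷ ÷ 2x² = −4x⁵. Subtract (−4x⁵)·D = −8x⁷ − 16x⁶ + 4x⁵. Remainder: −18x⁶ − 24x⁵ + 49x⁴ + 42x³ + 26x² − 4x − 1.
Step 2: lead(−18x⁶ − 24x⁵ + 49x⁴ + 42x³ + 26x² − 4x − 1) ÷ lead(D) = −18x⁶ ÷ 2x² = −9x⁴. Subtract (−9x⁴)·D = −18x⁶ − 36x⁵ + 9x⁴. Remainder: 12x⁵ + 40x⁴ + 42x³ + 26x² − 4x − 1.
Step 3: lead(12x⁵ + 40x⁴ + 42x³ + 26x² − 4x − 1) ÷ lead(D) = 12x⁵ ÷ 2x² = 6x³. Subtract (6x³)·D = 12x⁵ + 24x⁴ − 6x³. Remainder: 16x⁴ + 48x³ + 26x² − 4x − 1.
Step 4: lead(16x⁴ + 48x³ + 26x² − 4x − 1) ÷ lead(D) = 16x⁴ ÷ 2x² = 8x². Subtract (8x²)·D = 16x⁴ + 32x³ − 8x². Remainder: 16x³ + 34x² − 4x − 1.
Step 5: lead(16x³ + 34x² − 4x − 1) ÷ lead(D) = 16x³ ÷ 2x² = 8x. Subtract (8x)·D = 16x³ + 32x² − 8x. Remainder: 2x² + 4x − 1.
Step 6: lead(2x² + 4x − 1) ÷ lead(D) = 2x² ÷ 2x² = 1. Subtract (1)·D = 2x² + 4x − 1. Remainder: 0.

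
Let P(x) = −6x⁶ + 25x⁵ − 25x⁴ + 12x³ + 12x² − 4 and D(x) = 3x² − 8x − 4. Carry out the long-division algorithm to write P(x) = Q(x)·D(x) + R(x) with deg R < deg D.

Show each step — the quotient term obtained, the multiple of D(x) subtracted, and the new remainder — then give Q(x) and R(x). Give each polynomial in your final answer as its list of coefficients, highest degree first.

Step 1: lead(−6x⁶ + 25x⁵ − 25x⁴ + 12x³ + 12x² − 4) ÷ lead(D) = −6x⁶ ÷ 3x² = −2x⁴. Subtract (−2x⁴)·D = −6x⁶ + 16x⁵ + 8x⁴. Remainder: 9x⁵ − 33x⁴ + 12x³ + 12x² − 4.
Step 2: lead(9x⁵ − 33x⁴ + 12x³ + 12x² − 4) ÷ lead(D) = 9x⁵ ÷ 3x² = 3x³. Subtract (3x³)·D = 9x⁵ − 24x⁴ − 12x³. Remainder: −9x⁴ + 24x³ + 12x² − 4.
Step 3: lead(−9x⁴ + 24x³ + 12x² − 4) ÷ lead(D) = −9x⁴ ÷ 3x² = −3x². Subtract (−3x²)·D = −9x⁴ + 24x³ + 12x². Remainder: −4.

Q = [-2, 3, -3, 0, 0]; R = [-4]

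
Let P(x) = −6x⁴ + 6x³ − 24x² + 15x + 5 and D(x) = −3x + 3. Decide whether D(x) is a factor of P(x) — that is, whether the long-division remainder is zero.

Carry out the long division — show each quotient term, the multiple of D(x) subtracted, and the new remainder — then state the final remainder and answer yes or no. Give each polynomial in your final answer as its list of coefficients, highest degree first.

Step 1: lead(−6x⁴ + 6x³ − 24x² + 15x + 5) ÷ lead(D) = −6x⁴ ÷ −3x = 2x³. Subtract (2x³)·D = −6x⁴ + 6x³. Remainder: −24x² + 15x + 5.
Step 2: lead(−24x² + 15x + 5) ÷ lead(D) = −24x² ÷ −3x = 8x. Subtract (8x)·D = −24x² + 24x. Remainder: −9x + 5.
Step 3: lead(−9x + 5) ÷ lead(D) = −9x ÷ −3x = 3. Subtract (3)·D = −9x + 9. Remainder: −4.

R = [-4], so D(x) is not a factor of P(x). no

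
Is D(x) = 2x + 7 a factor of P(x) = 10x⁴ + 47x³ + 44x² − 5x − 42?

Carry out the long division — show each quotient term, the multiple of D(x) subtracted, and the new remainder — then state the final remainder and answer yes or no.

R(x) = 0, so D(x) is a factor of P(x). yes

Step 1: lead(10x⁴ + 47x³ + 44x² − 5x − 42) ÷ lead(D) = 10x⁴ ÷ 2x = 5x³. Subtract (5x³)·D = 10x⁴ + 35x³. Remainder: 12x³ + 44x² − 5x − 42.
Step 2: lead(12x³ + 44x² − 5x − 42) ÷ lead(D) = 12x³ ÷ 2x = 6x². Subtract (6x²)·D = 12x³ + 42x². Remainder: 2x² − 5x − 42.
Step 3: lead(2x² − 5x − 42) ÷ lead(D) = 2x² ÷ 2x = x. Subtract (x)·D = 2x² + 7x. Remainder: −12x − 42.
Step 4: lead(−12x − 42) ÷ lead(D) = −12x ÷ 2x = −6. Subtract (−6)·D = −12x − 42. Remainder: 0.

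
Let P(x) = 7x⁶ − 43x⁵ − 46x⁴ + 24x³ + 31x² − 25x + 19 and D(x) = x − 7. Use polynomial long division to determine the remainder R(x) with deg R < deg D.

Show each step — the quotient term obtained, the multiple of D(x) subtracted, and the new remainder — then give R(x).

R(x) = −9

Step 1: lead(7x⁶ − 43x⁵ − 46x⁴ + 24x³ + 31x² − 25x + 19) ÷ lead(D) = 7x⁶ ÷ x = 7x⁵. Subtract (7x⁵)·D = 7x⁶ − 49x⁵. Remainder: 6x⁵ − 46x⁴ + 24x³ + 31x² − 25x + 19.
Step 2: lead(6x⁵ − 46x⁴ + 24x³ + 31x² − 25x + 19) ÷ lead(D) = 6x⁵ ÷ x = 6x⁴. Subtract (6x⁴)·D = 6x⁵ − 42x⁴. Remainder: −4x⁴ + 24x³ + 31x² − 25x + 19.
Step 3: lead(−4x⁴ + 24x³ + 31x² − 25x + 19) ÷ lead(D) = −4x⁴ ÷ x = −4x³. Subtract (−4x³)·D = −4x⁴ + 28x³. Remainder: −4x³ + 31x² − 25x + 19.
Step 4: lead(−4x³ + 31x² − 25x + 19) ÷ lead(D) = −4x³ ÷ x = −4x². Subtract (−4x²)·D = −4x³ + 28x². Remainder: 3x² − 25x + 19.
Step 5: lead(3x² − 25x + 19) ÷ lead(D) = 3x² ÷ x = 3x. Subtract (3x)·D = 3x² − 21x. Remainder: −4x + 19.
Step 6: lead(−4x + 19) ÷ lead(D) = −4x ÷ x = −4. Subtract (−4)·D = −4x + 28. Remainder: −9.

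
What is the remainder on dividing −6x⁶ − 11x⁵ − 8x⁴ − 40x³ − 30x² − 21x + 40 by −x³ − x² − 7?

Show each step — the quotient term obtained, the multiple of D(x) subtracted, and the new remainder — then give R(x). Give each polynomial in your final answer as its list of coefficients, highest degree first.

R = [5]

Step 1: lead(−6x⁶ − 11x⁵ − 8x⁴ − 40x³ − 30x² − 21x + 40) ÷ lead(D) = −6x⁶ ÷ −x³ = 6x³. Subtract (6x³)·D = −6x⁶ − 6x⁵ − 42x³. Remainder: −5x⁵ − 8x⁴ + 2x³ − 30x² − 21x + 40.
Step 2: lead(−5x⁵ − 8x⁴ + 2x³ − 30x² − 21x + 40) ÷ lead(D) = −5x⁵ ÷ −x³ = 5x². Subtract (5x²)·D = −5x⁵ − 5x⁴ − 35x². Remainder: −3x⁴ + 2x³ + 5x² − 21x + 40.
Step 3: lead(−3x⁴ + 2x³ + 5x² − 21x + 40) ÷ lead(D) = −3x⁴ ÷ −x³ = 3x. Subtract (3x)·D = −3x⁴ − 3x³ − 21x. Remainder: 5x³ + 5x² + 40.
Step 4: lead(5x³ + 5x² + 40) ÷ lead(D) = 5x³ ÷ −x³ = −5. Subtract (−5)·D = 5x³ + 5x² + 35. Remainder: 5.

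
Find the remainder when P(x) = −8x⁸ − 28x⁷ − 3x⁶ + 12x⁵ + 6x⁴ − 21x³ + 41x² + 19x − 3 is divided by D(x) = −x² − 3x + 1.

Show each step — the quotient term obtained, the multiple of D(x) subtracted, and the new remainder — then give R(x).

R(x) = 6

Step 1: lead(−8x⁸ − 28x⁷ − 3x⁶ + 12x⁵ + 6x⁴ − 21x³ + 41x² + 19x − 3) ÷ lead(D) = −8x⁸ ÷ −x² = 8x⁶. Subtract (8x⁶)·D = −8x⁸ − 24x⁷ + 8x⁶. Remainder: −4x⁷ − 11x⁶ + 12x⁵ + 6x⁴ − 21x³ + 41x² + 19x − 3.
Step 2: lead(−4x⁷ − 11x⁶ + 12x⁵ + 6x⁴ − 21x³ + 41x² + 19x − 3) ÷ lead(D) = −4x⁷ ÷ −x² = 4x⁵. Subtract (4x⁵)·D = −4x⁷ − 12x⁶ + 4x⁵. Remainder: x⁶ + 8x⁵ + 6x⁴ − 21x³ + 41x² + 19x − 3.
Step 3: lead(x⁶ + 8x⁵ + 6x⁴ − 21x³ + 41x² + 19x − 3) ÷ lead(D) = x⁶ ÷ −x² = −x⁴. Subtract (−x⁴)·D = x⁶ + 3x⁵ − x⁴. Remainder: 5x⁵ + 7x⁴ − 21x³ + 41x² + 19x − 3.
Step 4: lead(5x⁵ + 7x⁴ − 21x³ + 41x² + 19x − 3) ÷ lead(D) = 5x⁵ ÷ −x² = −5x³. Subtract (−5x³)·D = 5x⁵ + 15x⁴ − 5x³. Remainder: −8x⁴ − 16x³ + 41x² + 19x − 3.
Step 5: lead(−8x⁴ − 16x³ + 41x² + 19x − 3) ÷ lead(D) = −8x⁴ ÷ −x² = 8x². Subtract (8x²)·D = −8x⁴ − 24x³ + 8x². Remainder: 8x³ + 33x² + 19x − 3.
Step 6: lead(8x³ + 33x² + 19x − 3) ÷ lead(D) = 8x³ ÷ −x² = −8x. Subtract (−8x)·D = 8x³ + 24x² − 8x. Remainder: 9x² + 27x − 3.
Step 7: lead(9x² + 27x − 3) ÷ lead(D) = 9x² ÷ −x² = −9. Subtract (−9)·D = 9x² + 27x − 9. Remainder: 6.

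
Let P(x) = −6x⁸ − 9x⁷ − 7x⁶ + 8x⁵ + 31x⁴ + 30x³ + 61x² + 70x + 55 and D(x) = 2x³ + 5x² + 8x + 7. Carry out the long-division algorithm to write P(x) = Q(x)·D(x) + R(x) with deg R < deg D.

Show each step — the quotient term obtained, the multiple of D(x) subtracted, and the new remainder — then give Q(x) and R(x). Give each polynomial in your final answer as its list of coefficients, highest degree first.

Step 1: lead(−6x⁸ − 9x⁷ − 7x⁶ + 8x⁵ + 31x⁴ + 30x³ + 61x² + 70x + 55) ÷ lead(D) = −6x⁸ ÷ 2x³ = −3x⁵. Subtract (−3x⁵)·D = −6x⁸ − 15x⁷ − 24x⁶ − 21x⁵. Remainder: 6x⁷ + 17x⁶ + 29x⁵ + 31x⁴ + 30x³ + 61x² + 70x + 55.
Step 2: lead(6x⁷ + 17x⁶ + 29x⁵ + 31x⁴ + 30x³ + 61x² + 70x + 55) ÷ lead(D) = 6x⁷ ÷ 2x³ = 3x⁴. Subtract (3x⁴)·D = 6x⁷ + 15x⁶ + 24x⁵ + 21x⁴. Remainder: 2x⁶ + 5x⁵ + 10x⁴ + 30x³ + 61x² + 70x + 55.
Step 3: lead(2x⁶ + 5x⁵ + 10x⁴ + 30x³ + 61x² + 70x + 55) ÷ lead(D) = 2x⁶ ÷ 2x³ = x³. Subtract (x³)·D = 2x⁶ + 5x⁵ + 8x⁴ + 7x³. Remainder: 2x⁴ + 23x³ + 61x² + 70x + 55.
Step 4: lead(2x⁴ + 23x³ + 61x² + 70x + 55) ÷ lead(D) = 2x⁴ ÷ 2x³ = x. Subtract (x)·D = 2x⁴ + 5x³ + 8x² + 7x. Remainder: 18x³ + 53x² + 63x + 55.
Step 5: lead(18x³ + 53x² + 63x + 55) ÷ lead(D) = 18x³ ÷ 2x³ = 9. Subtract (9)·D = 18x³ + 45x² + 72x + 63. Remainder: 8x² − 9x − 8.

Q = [-3, 3, 1, 0, 1, 9]; R = [8, -9, -8]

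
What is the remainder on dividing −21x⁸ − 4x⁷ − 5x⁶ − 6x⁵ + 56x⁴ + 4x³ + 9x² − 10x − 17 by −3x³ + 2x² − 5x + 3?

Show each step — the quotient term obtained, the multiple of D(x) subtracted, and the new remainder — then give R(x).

R(x) = −7x − 8

Step 1: lead(−21x⁸ − 4x⁷ − 5x⁶ − 6x⁵ + 56x⁴ + 4x³ + 9x² − 10x − 17) ÷ lead(D) = −21x⁸ ÷ −3x³ = 7x⁵. Subtract (7x⁵)·D = −21x⁸ + 14x⁷ − 35x⁶ + 21x⁵. Remainder: −18x⁷ + 30x⁶ − 27x⁵ + 56x⁴ + 4x³ + 9x² − 10x − 17.
Step 2: lead(−18x⁷ + 30x⁶ − 27x⁵ + 56x⁴ + 4x³ + 9x² − 10x − 17) ÷ lead(D) = −18x⁷ ÷ −3x³ = 6x⁴. Subtract (6x⁴)·D = −18x⁷ + 12x⁶ − 30x⁵ + 18x⁴. Remainder: 18x⁶ + 3x⁵ + 38x⁴ + 4x³ + 9x² − 10x − 17.
Step 3: lead(18x⁶ + 3x⁵ + 38x⁴ + 4x³ + 9x² − 10x − 17) ÷ lead(D) = 18x⁶ ÷ −3x³ = −6x³. Subtract (−6x³)·D = 18x⁶ − 12x⁵ + 30x⁴ − 18x³. Remainder: 15x⁵ + 8x⁴ + 22x³ + 9x² − 10x − 17.
Step 4: lead(15x⁵ + 8x⁴ + 22x³ + 9x² − 10x − 17) ÷ lead(D) = 15x⁵ ÷ −3x³ = −5x². Subtract (−5x²)·D = 15x⁵ − 10x⁴ + 25x³ − 15x². Remainder: 18x⁴ − 3x³ + 24x² − 10x − 17.
Step 5: lead(18x⁴ − 3x³ + 24x² − 10x − 17) ÷ lead(D) = 18x⁴ ÷ −3x³ = −6x. Subtract (−6x)·D = 18x⁴ − 12x³ + 30x² − 18x. Remainder: 9x³ − 6x² + 8x − 17.
Step 6: lead(9x³ − 6x² + 8x − 17) ÷ lead(D) = 9x³ ÷ −3x³ = −3. Subtract (−3)·D = 9x³ − 6x² + 15x − 9. Remainder: −7x − 8.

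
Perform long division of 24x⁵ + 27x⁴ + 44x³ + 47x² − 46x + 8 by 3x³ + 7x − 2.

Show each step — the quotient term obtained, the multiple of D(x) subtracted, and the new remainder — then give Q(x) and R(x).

Q(x) = 8x² + 9x − 4; R(x) = 0

Step 1: lead(24x⁵ + 27x⁴ + 44x³ + 47x² − 46x + 8) ÷ lead(D) = 24x⁵ ÷ 3x³ = 8x². Subtract (8x²)·D = 24x⁵ + 56x³ − 16x². Remainder: 27x⁴ − 12x³ + 63x² − 46x + 8.
Step 2: lead(27x⁴ − 12x³ + 63x² − 46x + 8) ÷ lead(D) = 27x⁴ ÷ 3x³ = 9x. Subtract (9x)·D = 27x⁴ + 63x² − 18x. Remainder: −12x³ − 28x + 8.
Step 3: lead(−12x³ − 28x + 8) ÷ lead(D) = −12x³ ÷ 3x³ = −4. Subtract (−4)·D = −12x³ − 28x + 8. Remainder: 0.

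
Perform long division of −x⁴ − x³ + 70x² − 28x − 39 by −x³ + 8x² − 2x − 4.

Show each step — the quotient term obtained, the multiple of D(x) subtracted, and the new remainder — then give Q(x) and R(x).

Step 1: lead(−x⁴ − x³ + 70x² − 28x − 39) ÷ lead(D) = −x⁴ ÷ −x³ = x. Subtract (x)·D = −x⁴ + 8x³ − 2x² − 4x. Remainder: −9x³ + 72x² − 24x − 39.
Step 2: lead(−9x³ + 72x² − 24x − 39) ÷ lead(D) = −9x³ ÷ −x³ = 9. Subtract (9)·D = −9x³ + 72x² − 18x − 36. Remainder: −6x − 3.

Q(x) = x + 9; R(x) = −6x − 3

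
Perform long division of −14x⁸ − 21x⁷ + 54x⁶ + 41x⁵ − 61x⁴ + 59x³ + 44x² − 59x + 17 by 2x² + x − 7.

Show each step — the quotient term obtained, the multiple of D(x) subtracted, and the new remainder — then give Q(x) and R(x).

Step 1: lead(−14x⁸ − 21x⁷ + 54x⁶ + 41x⁵ − 61x⁴ + 59x³ + 44x² − 59x + 17) ÷ lead(D) = −14x⁸ ÷ 2x² = −7x⁶. Subtract (−7x⁶)·D = −14x⁸ − 7x⁷ + 49x⁶. Remainder: −14x⁷ + 5x⁶ + 41x⁵ − 61x⁴ + 59x³ + 44x² − 59x + 17.
Step 2: lead(−14x⁷ + 5x⁶ + 41x⁵ − 61x⁴ + 59x³ + 44x² − 59x + 17) ÷ lead(D) = −14x⁷ ÷ 2x² = −7x⁵. Subtract (−7x⁵)·D = −14x⁷ − 7x⁶ + 49x⁵. Remainder: 12x⁶ − 8x⁵ − 61x⁴ + 59x³ + 44x² − 59x + 17.
Step 3: lead(12x⁶ − 8x⁵ − 61x⁴ + 59x³ + 44x² − 59x + 17) ÷ lead(D) = 12x⁶ ÷ 2x² = 6x⁴. Subtract (6x⁴)·D = 12x⁶ + 6x⁵ − 42x⁴. Remainder: −14x⁵ − 19x⁴ + 59x³ + 44x² − 59x + 17.
Step 4: lead(−14x⁵ − 19x⁴ + 59x³ + 44x² − 59x + 17) ÷ lead(D) = −14x⁵ ÷ 2x² = −7x³. Subtract (−7x³)·D = −14x⁵ − 7x⁴ + 49x³. Remainder: −12x⁴ + 10x³ + 44x² − 59x + 17.
Step 5: lead(−12x⁴ + 10x³ + 44x² − 59x + 17) ÷ lead(D) = −12x⁴ ÷ 2x² = −6x². Subtract (−6x²)·D = −12x⁴ − 6x³ + 42x². Remainder: 16x³ + 2x² − 59x + 17.
Step 6: lead(16x³ + 2x² − 59x + 17) ÷ lead(D) = 16x³ ÷ 2x² = 8x. Subtract (8x)·D = 16x³ + 8x² − 56x. Remainder: −6x² − 3x + 17.
Step 7: lead(−6x² − 3x + 17) ÷ lead(D) = −6x² ÷ 2x² = −3. Subtract (−3)·D = −6x² − 3x + 21. Remainder: −4.

Q(x) = −7x⁶ − 7x⁵ + 6x⁴ − 7x³ − 6x² + 8x − 3; R(x) = −4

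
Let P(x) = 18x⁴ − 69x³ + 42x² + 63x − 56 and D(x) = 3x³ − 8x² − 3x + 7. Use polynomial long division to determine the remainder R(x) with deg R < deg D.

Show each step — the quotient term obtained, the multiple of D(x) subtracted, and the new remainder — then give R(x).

Step 1: lead(18x⁴ − 69x³ + 42x² + 63x − 56) ÷ lead(D) = 18x⁴ ÷ 3x³ = 6x. Subtract (6x)·D = 18x⁴ − 48x³ − 18x² + 42x. Remainder: −21x³ + 60x² + 21x − 56.
Step 2: lead(−21x³ + 60x² + 21x − 56) ÷ lead(D) = −21x³ ÷ 3x³ = −7. Subtract (−7)·D = −21x³ + 56x² + 21x − 49. Remainder: 4x² − 7.

R(x) = 4x² − 7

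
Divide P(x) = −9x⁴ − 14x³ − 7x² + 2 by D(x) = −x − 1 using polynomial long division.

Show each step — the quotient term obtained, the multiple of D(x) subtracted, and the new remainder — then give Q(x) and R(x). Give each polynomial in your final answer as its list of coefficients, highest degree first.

Q = [9, 5, 2, -2]; R = [0]

Step 1: lead(−9x⁴ − 14x³ − 7x² + 2) ÷ lead(D) = −9x⁴ ÷ −x = 9x³. Subtract (9x³)·D = −9x⁴ − 9x³. Remainder: −5x³ − 7x² + 2.
Step 2: lead(−5x³ − 7x² + 2) ÷ lead(D) = −5x³ ÷ −x = 5x². Subtract (5x²)·D = −5x³ − 5x². Remainder: −2x² + 2.
Step 3: lead(−2x² + 2) ÷ lead(D) = −2x² ÷ −x = 2x. Subtract (2x)·D = −2x² − 2x. Remainder: 2x + 2.
Step 4: lead(2x + 2) ÷ lead(D) = 2x ÷ −x = −2. Subtract (−2)·D = 2x + 2. Remainder: 0.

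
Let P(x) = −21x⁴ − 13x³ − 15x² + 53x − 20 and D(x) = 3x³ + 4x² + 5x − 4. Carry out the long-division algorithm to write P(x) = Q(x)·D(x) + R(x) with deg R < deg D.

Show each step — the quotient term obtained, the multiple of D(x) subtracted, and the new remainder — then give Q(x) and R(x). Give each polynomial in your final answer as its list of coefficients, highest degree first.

Step 1: lead(−21x⁴ − 13x³ − 15x² + 53x − 20) ÷ lead(D) = −21x⁴ ÷ 3x³ = −7x. Subtract (−7x)·D = −21x⁴ − 28x³ − 35x² + 28x. Remainder: 15x³ + 20x² + 25x − 20.
Step 2: lead(15x³ + 20x² + 25x − 20) ÷ lead(D) = 15x³ ÷ 3x³ = 5. Subtract (5)·D = 15x³ + 20x² + 25x − 20. Remainder: 0.

Q = [-7, 5]; R = [0]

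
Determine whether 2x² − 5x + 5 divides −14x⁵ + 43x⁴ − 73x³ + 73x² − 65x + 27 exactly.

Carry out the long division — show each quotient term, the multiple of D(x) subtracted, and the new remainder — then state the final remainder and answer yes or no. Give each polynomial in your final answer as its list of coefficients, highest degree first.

R = [7], so D(x) is not a factor of P(x). no

Step 1: lead(−14x⁵ + 43x⁴ − 73x³ + 73x² − 65x + 27) ÷ lead(D) = −14x⁵ ÷ 2x² = −7x³. Subtract (−7x³)·D = −14x⁵ + 35x⁴ − 35x³. Remainder: 8x⁴ − 38x³ + 73x² − 65x + 27.
Step 2: lead(8x⁴ − 38x³ + 73x² − 65x + 27) ÷ lead(D) = 8x⁴ ÷ 2x² = 4x². Subtract (4x²)·D = 8x⁴ − 20x³ + 20x². Remainder: −18x³ + 53x² − 65x + 27.
Step 3: lead(−18x³ + 53x² − 65x + 27) ÷ lead(D) = −18x³ ÷ 2x² = −9x. Subtract (−9x)·D = −18x³ + 45x² − 45x. Remainder: 8x² − 20x + 27.
Step 4: lead(8x² − 20x + 27) ÷ lead(D) = 8x² ÷ 2x² = 4. Subtract (4)·D = 8x² − 20x + 20. Remainder: 7.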